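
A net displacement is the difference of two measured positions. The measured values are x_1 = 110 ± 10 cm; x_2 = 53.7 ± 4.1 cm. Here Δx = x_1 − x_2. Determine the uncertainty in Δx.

Absolute uncertainties add in quadrature for a linear combination:
  (δx_1)² = 100;  (δx_2)² = 16.8
δΔx = √(117) = 10.8 cm

10.8 cm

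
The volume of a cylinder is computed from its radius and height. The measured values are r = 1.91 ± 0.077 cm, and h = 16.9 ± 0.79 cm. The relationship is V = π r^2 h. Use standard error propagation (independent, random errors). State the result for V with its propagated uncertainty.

194 ± 18.1 cm^3

Products/powers → add relative errors in quadrature, weighted by exponent:
  (2·δr/r)² = (2×0.0403)² = 0.00650;  (1·δh/h)² = (1×0.0467)² = 0.00219
δV/V = √(0.00869) = 0.0932
V = 194 cm^3, so δV = 0.0932 × 194 = 18.1 cm^3.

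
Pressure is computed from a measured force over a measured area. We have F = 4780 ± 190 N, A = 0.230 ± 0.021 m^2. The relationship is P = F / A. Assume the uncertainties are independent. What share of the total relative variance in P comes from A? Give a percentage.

(δP/P)² = (1·δF/F)² + (-1·δA/A)²
  F term: (1×0.0397)² = 0.00158
  A term: (-1×0.0913)² = 0.00834
Total = 0.00992. Share from A = 0.00834/0.00992 = 0.841.

84.1%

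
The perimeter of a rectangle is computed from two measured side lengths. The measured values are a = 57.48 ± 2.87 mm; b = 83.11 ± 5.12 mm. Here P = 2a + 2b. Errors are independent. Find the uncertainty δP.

11.7 mm

Each term contributes (cᵢ δxᵢ)² to (δP)²:
  (2·δa)² = 32.9;  (2·δb)² = 105
δP = √(138) = 11.7 mm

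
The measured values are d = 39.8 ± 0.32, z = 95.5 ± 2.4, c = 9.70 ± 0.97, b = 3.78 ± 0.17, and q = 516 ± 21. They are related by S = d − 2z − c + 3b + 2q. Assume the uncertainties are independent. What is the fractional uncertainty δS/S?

0.0479

Each term contributes (cᵢ δxᵢ)² to (δS)²:
  (δd)² = 0.102;  (2·δz)² = 23.0;  (δc)² = 0.941;  (3·δb)² = 0.260;  (2·δq)² = 1760
δS = √(1790) = 42.3
S = 882, so δS/S = 42.3/882 = 0.0479.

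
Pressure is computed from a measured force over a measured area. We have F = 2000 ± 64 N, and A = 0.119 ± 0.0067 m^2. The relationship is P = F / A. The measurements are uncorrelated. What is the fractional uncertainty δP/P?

0.0648

For a monomial P ∝ F, A^-1, fractional errors add in quadrature:
  (1·δF/F)² = (1×0.0320)² = 0.00102;  (-1·δA/A)² = (-1×0.0563)² = 0.00317
δP/P = √(0.00419) = 0.0648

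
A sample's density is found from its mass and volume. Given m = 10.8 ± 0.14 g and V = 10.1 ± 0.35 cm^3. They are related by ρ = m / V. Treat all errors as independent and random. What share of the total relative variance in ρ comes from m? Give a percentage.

(δρ/ρ)² = (1·δm/m)² + (-1·δV/V)²
  m term: (1×0.0130)² = 0.000168
  V term: (-1×0.0347)² = 0.00120
Total = 0.00137. Share from m = 0.000168/0.00137 = 0.123.

12.3%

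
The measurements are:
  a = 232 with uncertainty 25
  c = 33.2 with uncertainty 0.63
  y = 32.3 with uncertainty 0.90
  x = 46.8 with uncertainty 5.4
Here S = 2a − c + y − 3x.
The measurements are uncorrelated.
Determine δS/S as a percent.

For a sum/difference, combine absolute errors in quadrature:
  (2·δa)² = 2500;  (δc)² = 0.397;  (δy)² = 0.810;  (3·δx)² = 262
δS = √(2760) = 52.6
S = 323, so δS/S = 52.6/323 = 0.163.

16.3%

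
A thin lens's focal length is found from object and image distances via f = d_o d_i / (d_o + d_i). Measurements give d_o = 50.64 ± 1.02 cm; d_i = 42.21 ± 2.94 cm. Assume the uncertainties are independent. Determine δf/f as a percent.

3.91%

∂f/∂d_o = (d_i/(d_o+d_i))² = 0.207;  ∂f/∂d_i = (d_o/(d_o+d_i))² = 0.297
δf = √((∂f/∂d_o · δd_o)² + (∂f/∂d_i · δd_i)²) = √(0.0444 + 0.765) = 0.900 cm
f = 23.02 cm, so δf/f = 0.900/23.02 = 0.0391.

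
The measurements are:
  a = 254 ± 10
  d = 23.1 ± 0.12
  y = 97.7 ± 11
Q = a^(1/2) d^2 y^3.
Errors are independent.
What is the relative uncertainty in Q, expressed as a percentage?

33.9%

Products/powers → add relative errors in quadrature, weighted by exponent:
  (½·δa/a)² = (0.5×0.0394)² = 0.000388;  (2·δd/d)² = (2×0.00519)² = 0.000108;  (3·δy/y)² = (3×0.113)² = 0.114
δQ/Q = √(0.115) = 0.339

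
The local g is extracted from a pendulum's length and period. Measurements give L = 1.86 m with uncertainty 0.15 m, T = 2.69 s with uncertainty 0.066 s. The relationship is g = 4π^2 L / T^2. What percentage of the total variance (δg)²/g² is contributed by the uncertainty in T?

(δg/g)² = (1·δL/L)² + (-2·δT/T)²
  L term: (1×0.0806)² = 0.00650
  T term: (-2×0.0245)² = 0.00241
Total = 0.00891. Share from T = 0.00241/0.00891 = 0.270.

27.0%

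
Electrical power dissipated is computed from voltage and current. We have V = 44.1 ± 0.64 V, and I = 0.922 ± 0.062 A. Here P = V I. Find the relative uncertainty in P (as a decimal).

Relative error in a monomial: (δP/P)² = Σ (nᵢ · δxᵢ/xᵢ)².
  (1·δV/V)² = (1×0.0145)² = 0.000211;  (1·δI/I)² = (1×0.0672)² = 0.00452
δP/P = √(0.00473) = 0.0688

0.0688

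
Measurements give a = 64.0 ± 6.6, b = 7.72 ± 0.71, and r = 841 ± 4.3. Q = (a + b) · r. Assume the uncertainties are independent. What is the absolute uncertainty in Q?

5590

Let u = a + b = 71.7. δu = √(δa² + δb²) = √(43.6 + 0.504) = 6.64, so δu/u = 0.0926.
Q is then a monomial in u, r:
δQ/Q = √((δu/u)² + (1·δr/r)²) = √(0.00857 + 2.61e-05) = 0.0927
Q = 60300, so δQ = 0.0927 × 60300 = 5590.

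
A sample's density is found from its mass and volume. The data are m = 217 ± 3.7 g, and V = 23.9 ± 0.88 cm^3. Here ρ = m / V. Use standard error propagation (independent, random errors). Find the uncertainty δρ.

0.368 g/cm^3

Products/powers → add relative errors in quadrature, weighted by exponent:
  (1·δm/m)² = (1×0.0171)² = 0.000291;  (-1·δV/V)² = (-1×0.0368)² = 0.00136
δρ/ρ = √(0.00165) = 0.0406
ρ = 9.08 g/cm^3, so δρ = 0.0406 × 9.08 = 0.368 g/cm^3.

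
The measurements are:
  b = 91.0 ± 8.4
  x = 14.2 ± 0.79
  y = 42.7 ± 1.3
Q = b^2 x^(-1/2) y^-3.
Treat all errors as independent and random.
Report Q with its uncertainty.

0.0282 ± 0.00587

Relative error in a monomial: (δQ/Q)² = Σ (nᵢ · δxᵢ/xᵢ)².
  (2·δb/b)² = (2×0.0923)² = 0.0341;  (−½·δx/x)² = (-0.5×0.0556)² = 0.000774;  (-3·δy/y)² = (-3×0.0304)² = 0.00834
δQ/Q = √(0.0432) = 0.208
Q = 0.0282, so δQ = 0.208 × 0.0282 = 0.00587.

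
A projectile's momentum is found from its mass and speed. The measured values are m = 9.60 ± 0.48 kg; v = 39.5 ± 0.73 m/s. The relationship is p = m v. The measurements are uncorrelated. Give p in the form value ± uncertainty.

Relative error in a monomial: (δp/p)² = Σ (nᵢ · δxᵢ/xᵢ)².
  (1·δm/m)² = (1×0.0500)² = 0.00250;  (1·δv/v)² = (1×0.0185)² = 0.000342
δp/p = √(0.00284) = 0.0533
p = 379 kg·m/s, so δp = 0.0533 × 379 = 20.2 kg·m/s.

379 ± 20.2 kg·m/s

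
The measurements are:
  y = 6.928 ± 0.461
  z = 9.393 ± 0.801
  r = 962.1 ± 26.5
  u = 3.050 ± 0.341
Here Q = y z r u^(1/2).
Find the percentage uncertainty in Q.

Relative error in a monomial: (δQ/Q)² = Σ (nᵢ · δxᵢ/xᵢ)².
  (1·δy/y)² = (1×0.0665)² = 0.00443;  (1·δz/z)² = (1×0.0853)² = 0.00727;  (1·δr/r)² = (1×0.0275)² = 0.000759;  (½·δu/u)² = (0.5×0.112)² = 0.00312
δQ/Q = √(0.0156) = 0.125

12.5%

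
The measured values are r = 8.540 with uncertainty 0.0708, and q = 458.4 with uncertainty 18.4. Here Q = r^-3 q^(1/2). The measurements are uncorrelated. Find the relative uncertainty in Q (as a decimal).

For a monomial Q ∝ r^-3, q^(1/2), fractional errors add in quadrature:
  (-3·δr/r)² = (-3×0.00829)² = 0.000619;  (½·δq/q)² = (0.5×0.0401)² = 0.000403
δQ/Q = √(0.00102) = 0.0320

0.0320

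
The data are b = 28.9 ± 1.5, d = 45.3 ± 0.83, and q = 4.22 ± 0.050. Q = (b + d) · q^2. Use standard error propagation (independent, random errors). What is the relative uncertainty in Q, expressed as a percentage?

Let u = b + d = 74.2. δu = √(δb² + δd²) = √(2.25 + 0.689) = 1.71, so δu/u = 0.0231.
Q is then a monomial in u, q:
δQ/Q = √((δu/u)² + (2·δq/q)²) = √(0.000534 + 0.000562) = 0.0331

3.31%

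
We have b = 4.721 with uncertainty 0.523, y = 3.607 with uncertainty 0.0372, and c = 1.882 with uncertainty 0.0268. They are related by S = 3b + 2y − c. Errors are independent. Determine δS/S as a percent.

Sums and differences: (δS)² = Σ (cᵢ δxᵢ)².
  (3·δb)² = 2.46;  (2·δy)² = 0.00554;  (δc)² = 0.000718
δS = √(2.47) = 1.57
S = 19.50, so δS/S = 1.57/19.50 = 0.0806.

8.06%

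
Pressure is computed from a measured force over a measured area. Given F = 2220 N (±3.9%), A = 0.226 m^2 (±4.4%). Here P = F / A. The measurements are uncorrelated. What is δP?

578 Pa

Since P is a product/quotient, work with relative uncertainties:
  (1·δF/F)² = (1×0.0390)² = 0.00152;  (-1·δA/A)² = (-1×0.0440)² = 0.00194
δP/P = √(0.00346) = 0.0588
P = 9820 Pa, so δP = 0.0588 × 9820 = 578 Pa.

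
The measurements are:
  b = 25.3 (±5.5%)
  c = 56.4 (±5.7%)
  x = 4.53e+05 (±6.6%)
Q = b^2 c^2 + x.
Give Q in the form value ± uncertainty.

(2.49 ± 0.324) × 10^6

Let p = b^2·c^2 = 2.04e+06. δp/p = √((2·δb/b)² + (2·δc/c)²) = √(0.0121 + 0.0130) = 0.158, so δp = 3.23e+05.
Q = p + x: δQ = √(δp² + δx²) = √(1.04e+11 + 8.94e+08) = 3.24e+05
Q = 2.49e+06.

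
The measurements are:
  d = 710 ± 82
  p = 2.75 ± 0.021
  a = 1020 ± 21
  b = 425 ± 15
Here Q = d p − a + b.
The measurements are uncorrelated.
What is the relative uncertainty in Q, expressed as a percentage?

Let w = d·p = 1950. δw/w = √((1·δd/d)² + (1·δp/p)²) = √(0.0133 + 5.83e-05) = 0.116, so δw = 226.
Q = w − a + b: δQ = √(δw² + δa² + δb²) = √(51100 + 441 + 225) = 227
Q = 1360, so δQ/Q = 227/1360 = 0.168.

16.8%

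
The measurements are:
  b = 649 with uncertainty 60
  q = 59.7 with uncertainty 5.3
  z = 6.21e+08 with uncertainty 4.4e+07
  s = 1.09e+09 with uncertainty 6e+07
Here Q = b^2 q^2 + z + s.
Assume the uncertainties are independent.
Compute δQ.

Let p = b^2·q^2 = 1.5e+09. δp/p = √((2·δb/b)² + (2·δq/q)²) = √(0.0342 + 0.0315) = 0.256, so δp = 3.85e+08.
Q = p + z + s: δQ = √(δp² + δz² + δs²) = √(1.48e+17 + 1.94e+15 + 3.6e+15) = 3.92e+08

3.92e+08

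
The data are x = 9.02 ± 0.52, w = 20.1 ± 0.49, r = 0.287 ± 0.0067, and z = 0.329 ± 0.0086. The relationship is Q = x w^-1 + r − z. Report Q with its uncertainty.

Let p = x·w^-1 = 0.449. δp/p = √((1·δx/x)² + (-1·δw/w)²) = √(0.00332 + 0.000594) = 0.0626, so δp = 0.0281.
Q = p + r − z: δQ = √(δp² + δr² + δz²) = √(0.000789 + 4.49e-05 + 7.4e-05) = 0.0301
Q = 0.407.

0.407 ± 0.0301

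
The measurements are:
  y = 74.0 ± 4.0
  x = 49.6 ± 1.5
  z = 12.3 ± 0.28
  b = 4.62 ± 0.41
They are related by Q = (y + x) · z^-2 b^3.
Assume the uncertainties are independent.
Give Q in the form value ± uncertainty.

80.6 ± 21.9

Let u = y + x = 124. δu = √(δy² + δx²) = √(16.0 + 2.25) = 4.27, so δu/u = 0.0346.
Q is then a monomial in u, z, b:
δQ/Q = √((δu/u)² + (-2·δz/z)² + (3·δb/b)²) = √(0.00119 + 0.00207 + 0.0709) = 0.272
Q = 80.6, so δQ = 0.272 × 80.6 = 21.9.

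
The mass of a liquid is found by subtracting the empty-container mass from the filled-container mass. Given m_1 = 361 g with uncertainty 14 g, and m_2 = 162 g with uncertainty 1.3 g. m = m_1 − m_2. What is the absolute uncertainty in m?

14.1 g

For a sum/difference, combine absolute errors in quadrature:
  (δm_1)² = 196;  (δm_2)² = 1.69
δm = √(198) = 14.1 g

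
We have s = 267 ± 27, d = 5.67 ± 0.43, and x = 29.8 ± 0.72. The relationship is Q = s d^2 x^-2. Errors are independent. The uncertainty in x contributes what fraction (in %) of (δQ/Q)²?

(δQ/Q)² = (1·δs/s)² + (2·δd/d)² + (-2·δx/x)²
  s term: (1×0.101)² = 0.0102
  d term: (2×0.0758)² = 0.0230
  x term: (-2×0.0242)² = 0.00234
Total = 0.0356. Share from x = 0.00234/0.0356 = 0.0657.

6.57%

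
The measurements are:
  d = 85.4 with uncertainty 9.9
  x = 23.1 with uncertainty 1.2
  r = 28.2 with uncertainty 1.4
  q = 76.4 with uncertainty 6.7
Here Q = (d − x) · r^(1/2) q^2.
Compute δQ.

4.61e+05

Let u = d − x = 62.3. δu = √(δd² + δx²) = √(98.0 + 1.44) = 9.97, so δu/u = 0.160.
Q is then a monomial in u, r, q:
δQ/Q = √((δu/u)² + (½·δr/r)² + (2·δq/q)²) = √(0.0256 + 0.000616 + 0.0308) = 0.239
Q = 1.93e+06, so δQ = 0.239 × 1.93e+06 = 4.61e+05.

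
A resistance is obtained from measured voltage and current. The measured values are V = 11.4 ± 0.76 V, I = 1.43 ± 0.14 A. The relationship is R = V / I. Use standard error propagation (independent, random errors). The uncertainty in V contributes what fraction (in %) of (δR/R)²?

31.7%

(δR/R)² = (1·δV/V)² + (-1·δI/I)²
  V term: (1×0.0667)² = 0.00444
  I term: (-1×0.0979)² = 0.00958
Total = 0.0140. Share from V = 0.00444/0.0140 = 0.317.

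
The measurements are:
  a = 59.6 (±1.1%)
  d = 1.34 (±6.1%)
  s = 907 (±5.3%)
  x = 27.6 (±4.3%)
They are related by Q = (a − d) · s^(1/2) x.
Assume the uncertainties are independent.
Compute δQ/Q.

Let u = a − d = 58.3. δu = √(δa² + δd²) = √(0.430 + 0.00668) = 0.661, so δu/u = 0.0113.
Q is then a monomial in u, s, x:
δQ/Q = √((δu/u)² + (½·δs/s)² + (1·δx/x)²) = √(0.000129 + 0.000702 + 0.00185) = 0.0518

0.0518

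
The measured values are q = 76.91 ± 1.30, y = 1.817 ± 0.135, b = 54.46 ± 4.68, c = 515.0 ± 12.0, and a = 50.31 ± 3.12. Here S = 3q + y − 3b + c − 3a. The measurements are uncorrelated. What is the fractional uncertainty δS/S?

0.0486

Sums and differences: (δS)² = Σ (cᵢ δxᵢ)².
  (3·δq)² = 15.2;  (δy)² = 0.0182;  (3·δb)² = 197;  (δc)² = 144;  (3·δa)² = 87.6
δS = √(444) = 21.1
S = 433.2, so δS/S = 21.1/433.2 = 0.0486.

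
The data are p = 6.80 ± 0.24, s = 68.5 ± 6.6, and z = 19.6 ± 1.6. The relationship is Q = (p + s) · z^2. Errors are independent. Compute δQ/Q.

Let u = p + s = 75.3. δu = √(δp² + δs²) = √(0.0576 + 43.6) = 6.60, so δu/u = 0.0877.
Q is then a monomial in u, z:
δQ/Q = √((δu/u)² + (2·δz/z)²) = √(0.00769 + 0.0267) = 0.185

0.185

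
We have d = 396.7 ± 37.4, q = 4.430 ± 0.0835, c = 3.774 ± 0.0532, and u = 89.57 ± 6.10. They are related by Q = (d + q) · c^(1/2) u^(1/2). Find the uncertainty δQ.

Let w = d + q = 401.1. δw = √(δd² + δq²) = √(1400 + 0.00697) = 37.4, so δw/w = 0.0932.
Q is then a monomial in w, c, u:
δQ/Q = √((δw/w)² + (½·δc/c)² + (½·δu/u)²) = √(0.00869 + 4.97e-05 + 0.00116) = 0.0995
Q = 7375, so δQ = 0.0995 × 7375 = 734.

734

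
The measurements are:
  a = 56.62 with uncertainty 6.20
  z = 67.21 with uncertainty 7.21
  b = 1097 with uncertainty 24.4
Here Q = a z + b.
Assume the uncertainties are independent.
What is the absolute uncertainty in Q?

584

Let p = a·z = 3805. δp/p = √((1·δa/a)² + (1·δz/z)²) = √(0.0120 + 0.0115) = 0.153, so δp = 583.
Q = p + b: δQ = √(δp² + δb²) = √(3.4e+05 + 595) = 584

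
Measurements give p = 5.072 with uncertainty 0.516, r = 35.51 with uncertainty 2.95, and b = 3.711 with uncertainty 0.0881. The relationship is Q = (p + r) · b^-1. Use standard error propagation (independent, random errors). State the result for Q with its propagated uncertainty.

10.94 ± 0.848

Let u = p + r = 40.58. δu = √(δp² + δr²) = √(0.266 + 8.70) = 2.99, so δu/u = 0.0738.
Q is then a monomial in u, b:
δQ/Q = √((δu/u)² + (-1·δb/b)²) = √(0.00545 + 0.000564) = 0.0775
Q = 10.94, so δQ = 0.0775 × 10.94 = 0.848.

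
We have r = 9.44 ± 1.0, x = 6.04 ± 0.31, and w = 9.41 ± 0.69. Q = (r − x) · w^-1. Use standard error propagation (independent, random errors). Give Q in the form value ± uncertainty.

Let u = r − x = 3.40. δu = √(δr² + δx²) = √(1.00 + 0.0961) = 1.05, so δu/u = 0.308.
Q is then a monomial in u, w:
δQ/Q = √((δu/u)² + (-1·δw/w)²) = √(0.0948 + 0.00538) = 0.317
Q = 0.361, so δQ = 0.317 × 0.361 = 0.114.

0.361 ± 0.114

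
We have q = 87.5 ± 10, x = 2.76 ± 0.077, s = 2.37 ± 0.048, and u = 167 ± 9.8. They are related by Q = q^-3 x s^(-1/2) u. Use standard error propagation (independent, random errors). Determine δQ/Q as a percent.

34.9%

Each factor contributes (exponent × relative error)² to (δQ/Q)²:
  (-3·δq/q)² = (-3×0.114)² = 0.118;  (1·δx/x)² = (1×0.0279)² = 0.000778;  (−½·δs/s)² = (-0.5×0.0203)² = 0.000103;  (1·δu/u)² = (1×0.0587)² = 0.00344
δQ/Q = √(0.122) = 0.349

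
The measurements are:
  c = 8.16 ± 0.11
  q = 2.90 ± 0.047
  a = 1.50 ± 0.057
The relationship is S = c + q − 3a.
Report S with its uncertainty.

Each term contributes (cᵢ δxᵢ)² to (δS)²:
  (δc)² = 0.0121;  (δq)² = 0.00221;  (3·δa)² = 0.0292
δS = √(0.0436) = 0.209
S = 6.56.

6.56 ± 0.209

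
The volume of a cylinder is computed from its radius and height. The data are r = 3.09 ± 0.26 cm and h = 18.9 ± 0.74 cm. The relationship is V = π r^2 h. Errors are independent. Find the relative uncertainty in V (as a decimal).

0.173

Products/powers → add relative errors in quadrature, weighted by exponent:
  (2·δr/r)² = (2×0.0841)² = 0.0283;  (1·δh/h)² = (1×0.0392)² = 0.00153
δV/V = √(0.0299) = 0.173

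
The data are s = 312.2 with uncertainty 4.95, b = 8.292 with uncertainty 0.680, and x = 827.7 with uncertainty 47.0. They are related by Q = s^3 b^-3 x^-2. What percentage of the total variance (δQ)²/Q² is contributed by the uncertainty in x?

(δQ/Q)² = (3·δs/s)² + (-3·δb/b)² + (-2·δx/x)²
  s term: (3×0.0159)² = 0.00226
  b term: (-3×0.0820)² = 0.0605
  x term: (-2×0.0568)² = 0.0129
Total = 0.0757. Share from x = 0.0129/0.0757 = 0.170.

17.0%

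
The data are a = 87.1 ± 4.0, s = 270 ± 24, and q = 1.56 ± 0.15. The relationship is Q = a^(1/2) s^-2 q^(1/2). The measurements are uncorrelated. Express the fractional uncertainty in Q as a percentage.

Products/powers → add relative errors in quadrature, weighted by exponent:
  (½·δa/a)² = (0.5×0.0459)² = 0.000527;  (-2·δs/s)² = (-2×0.0889)² = 0.0316;  (½·δq/q)² = (0.5×0.0962)² = 0.00231
δQ/Q = √(0.0344) = 0.186

18.6%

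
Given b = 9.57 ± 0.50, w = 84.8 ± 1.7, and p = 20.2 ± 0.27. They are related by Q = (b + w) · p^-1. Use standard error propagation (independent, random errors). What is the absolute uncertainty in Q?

Let u = b + w = 94.4. δu = √(δb² + δw²) = √(0.250 + 2.89) = 1.77, so δu/u = 0.0188.
Q is then a monomial in u, p:
δQ/Q = √((δu/u)² + (-1·δp/p)²) = √(0.000353 + 0.000179) = 0.0230
Q = 4.67, so δQ = 0.0230 × 4.67 = 0.108.

0.108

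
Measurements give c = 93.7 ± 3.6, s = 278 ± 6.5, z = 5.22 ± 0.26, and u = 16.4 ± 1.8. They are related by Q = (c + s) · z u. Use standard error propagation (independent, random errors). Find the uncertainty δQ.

Let w = c + s = 372. δw = √(δc² + δs²) = √(13.0 + 42.2) = 7.43, so δw/w = 0.0200.
Q is then a monomial in w, z, u:
δQ/Q = √((δw/w)² + (1·δz/z)² + (1·δu/u)²) = √(0.000400 + 0.00248 + 0.0120) = 0.122
Q = 31800, so δQ = 0.122 × 31800 = 3890.

3890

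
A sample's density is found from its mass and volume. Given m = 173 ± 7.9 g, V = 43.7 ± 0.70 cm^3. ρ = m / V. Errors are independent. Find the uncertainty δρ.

ρ is a product of powers, so relative uncertainties combine in quadrature:
  (1·δm/m)² = (1×0.0457)² = 0.00209;  (-1·δV/V)² = (-1×0.0160)² = 0.000257
δρ/ρ = √(0.00234) = 0.0484
ρ = 3.96 g/cm^3, so δρ = 0.0484 × 3.96 = 0.192 g/cm^3.

0.192 g/cm^3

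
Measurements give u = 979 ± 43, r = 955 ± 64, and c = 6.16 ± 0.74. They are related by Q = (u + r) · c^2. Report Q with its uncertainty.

Let w = u + r = 1930. δw = √(δu² + δr²) = √(1850 + 4100) = 77.1, so δw/w = 0.0399.
Q is then a monomial in w, c:
δQ/Q = √((δw/w)² + (2·δc/c)²) = √(0.00159 + 0.0577) = 0.244
Q = 73400, so δQ = 0.244 × 73400 = 17900.

73400 ± 17900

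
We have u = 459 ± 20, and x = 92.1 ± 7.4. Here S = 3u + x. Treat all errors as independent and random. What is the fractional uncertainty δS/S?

0.0412

S is a linear combination, so absolute uncertainties add in quadrature:
  (3·δu)² = 3600;  (δx)² = 54.8
δS = √(3650) = 60.5
S = 1470, so δS/S = 60.5/1470 = 0.0412.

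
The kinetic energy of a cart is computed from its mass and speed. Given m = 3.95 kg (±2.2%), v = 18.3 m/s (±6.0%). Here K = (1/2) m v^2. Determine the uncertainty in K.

80.7 J

Relative error in a monomial: (δK/K)² = Σ (nᵢ · δxᵢ/xᵢ)².
  (1·δm/m)² = (1×0.0220)² = 0.000484;  (2·δv/v)² = (2×0.0600)² = 0.0144
δK/K = √(0.0149) = 0.122
K = 661 J, so δK = 0.122 × 661 = 80.7 J.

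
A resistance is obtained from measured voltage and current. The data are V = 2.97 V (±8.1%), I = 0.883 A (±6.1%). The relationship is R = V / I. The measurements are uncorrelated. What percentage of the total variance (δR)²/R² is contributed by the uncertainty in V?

(δR/R)² = (1·δV/V)² + (-1·δI/I)²
  V term: (1×0.0810)² = 0.00656
  I term: (-1×0.0610)² = 0.00372
Total = 0.0103. Share from V = 0.00656/0.0103 = 0.638.

63.8%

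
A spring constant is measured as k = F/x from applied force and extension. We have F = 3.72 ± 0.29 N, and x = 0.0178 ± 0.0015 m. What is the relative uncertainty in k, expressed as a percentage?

11.5%

k is a product of powers, so relative uncertainties combine in quadrature:
  (1·δF/F)² = (1×0.0780)² = 0.00608;  (-1·δx/x)² = (-1×0.0843)² = 0.00710
δk/k = √(0.0132) = 0.115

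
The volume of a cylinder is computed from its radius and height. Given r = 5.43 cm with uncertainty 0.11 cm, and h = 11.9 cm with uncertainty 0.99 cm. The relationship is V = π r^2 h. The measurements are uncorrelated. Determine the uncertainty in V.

Since V is a product/quotient, work with relative uncertainties:
  (2·δr/r)² = (2×0.0203)² = 0.00164;  (1·δh/h)² = (1×0.0832)² = 0.00692
δV/V = √(0.00856) = 0.0925
V = 1100 cm^3, so δV = 0.0925 × 1100 = 102 cm^3.

102 cm^3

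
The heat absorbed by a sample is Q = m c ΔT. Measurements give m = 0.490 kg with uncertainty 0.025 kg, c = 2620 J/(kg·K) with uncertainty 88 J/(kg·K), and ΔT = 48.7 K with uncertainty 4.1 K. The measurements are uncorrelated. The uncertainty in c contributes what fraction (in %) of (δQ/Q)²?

(δQ/Q)² = (1·δm/m)² + (1·δc/c)² + (1·δΔT/ΔT)²
  m term: (1×0.0510)² = 0.00260
  c term: (1×0.0336)² = 0.00113
  ΔT term: (1×0.0842)² = 0.00709
Total = 0.0108. Share from c = 0.00113/0.0108 = 0.104.

10.4%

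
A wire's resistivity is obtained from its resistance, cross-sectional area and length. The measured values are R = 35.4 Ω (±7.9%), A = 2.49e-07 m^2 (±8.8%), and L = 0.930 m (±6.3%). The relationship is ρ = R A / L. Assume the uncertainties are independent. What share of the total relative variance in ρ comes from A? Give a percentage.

(δρ/ρ)² = (1·δR/R)² + (1·δA/A)² + (-1·δL/L)²
  R term: (1×0.0790)² = 0.00624
  A term: (1×0.0880)² = 0.00774
  L term: (-1×0.0630)² = 0.00397
Total = 0.0180. Share from A = 0.00774/0.0180 = 0.431.

43.1%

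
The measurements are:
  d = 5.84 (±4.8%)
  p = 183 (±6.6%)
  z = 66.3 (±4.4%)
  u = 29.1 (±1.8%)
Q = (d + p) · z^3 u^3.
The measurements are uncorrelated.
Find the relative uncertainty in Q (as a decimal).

Let w = d + p = 189. δw = √(δd² + δp²) = √(0.0786 + 146) = 12.1, so δw/w = 0.0640.
Q is then a monomial in w, z, u:
δQ/Q = √((δw/w)² + (3·δz/z)² + (3·δu/u)²) = √(0.00409 + 0.0174 + 0.00292) = 0.156

0.156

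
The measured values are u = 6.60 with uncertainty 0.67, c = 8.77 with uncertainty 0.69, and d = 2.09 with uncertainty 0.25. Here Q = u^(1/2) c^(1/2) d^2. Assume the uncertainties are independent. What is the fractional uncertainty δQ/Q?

0.248

Q is a product of powers, so relative uncertainties combine in quadrature:
  (½·δu/u)² = (0.5×0.102)² = 0.00258;  (½·δc/c)² = (0.5×0.0787)² = 0.00155;  (2·δd/d)² = (2×0.120)² = 0.0572
δQ/Q = √(0.0614) = 0.248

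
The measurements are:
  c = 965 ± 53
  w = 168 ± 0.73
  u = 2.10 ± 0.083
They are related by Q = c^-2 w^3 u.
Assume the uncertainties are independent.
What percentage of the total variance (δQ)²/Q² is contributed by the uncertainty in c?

(δQ/Q)² = (-2·δc/c)² + (3·δw/w)² + (1·δu/u)²
  c term: (-2×0.0549)² = 0.0121
  w term: (3×0.00435)² = 0.000170
  u term: (1×0.0395)² = 0.00156
Total = 0.0138. Share from c = 0.0121/0.0138 = 0.874.

87.4%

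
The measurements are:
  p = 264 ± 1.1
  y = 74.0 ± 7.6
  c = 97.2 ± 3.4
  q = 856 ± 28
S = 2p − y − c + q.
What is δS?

S is a linear combination, so absolute uncertainties add in quadrature:
  (2·δp)² = 4.84;  (δy)² = 57.8;  (δc)² = 11.6;  (δq)² = 784
δS = √(858) = 29.3

29.3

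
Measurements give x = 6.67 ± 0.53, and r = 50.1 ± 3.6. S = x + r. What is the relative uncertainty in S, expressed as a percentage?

6.41%

Absolute uncertainties add in quadrature for a linear combination:
  (δx)² = 0.281;  (δr)² = 13.0
δS = √(13.2) = 3.64
S = 56.8, so δS/S = 3.64/56.8 = 0.0641.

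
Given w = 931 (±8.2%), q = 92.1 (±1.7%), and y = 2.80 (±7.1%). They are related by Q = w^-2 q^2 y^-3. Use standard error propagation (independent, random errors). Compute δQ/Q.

0.271

Relative error in a monomial: (δQ/Q)² = Σ (nᵢ · δxᵢ/xᵢ)².
  (-2·δw/w)² = (-2×0.0820)² = 0.0269;  (2·δq/q)² = (2×0.0170)² = 0.00116;  (-3·δy/y)² = (-3×0.0710)² = 0.0454
δQ/Q = √(0.0734) = 0.271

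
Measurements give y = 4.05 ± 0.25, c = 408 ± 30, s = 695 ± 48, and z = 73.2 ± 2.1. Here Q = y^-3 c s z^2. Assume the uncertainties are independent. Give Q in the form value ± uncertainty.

Relative error in a monomial: (δQ/Q)² = Σ (nᵢ · δxᵢ/xᵢ)².
  (-3·δy/y)² = (-3×0.0617)² = 0.0343;  (1·δc/c)² = (1×0.0735)² = 0.00541;  (1·δs/s)² = (1×0.0691)² = 0.00477;  (2·δz/z)² = (2×0.0287)² = 0.00329
δQ/Q = √(0.0478) = 0.219
Q = 2.29e+07, so δQ = 0.219 × 2.29e+07 = 5e+06.

(2.29 ± 0.500) × 10^7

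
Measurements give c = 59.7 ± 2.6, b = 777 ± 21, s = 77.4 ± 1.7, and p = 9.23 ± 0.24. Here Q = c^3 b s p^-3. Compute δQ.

Products/powers → add relative errors in quadrature, weighted by exponent:
  (3·δc/c)² = (3×0.0436)² = 0.0171;  (1·δb/b)² = (1×0.0270)² = 0.000730;  (1·δs/s)² = (1×0.0220)² = 0.000482;  (-3·δp/p)² = (-3×0.0260)² = 0.00609
δQ/Q = √(0.0244) = 0.156
Q = 1.63e+07, so δQ = 0.156 × 1.63e+07 = 2.54e+06.

2.54e+06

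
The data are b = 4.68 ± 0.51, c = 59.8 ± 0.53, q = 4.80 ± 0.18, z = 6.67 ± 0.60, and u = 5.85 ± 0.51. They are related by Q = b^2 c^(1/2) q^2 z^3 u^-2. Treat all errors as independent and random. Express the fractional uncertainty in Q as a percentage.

39.5%

Q is a product of powers, so relative uncertainties combine in quadrature:
  (2·δb/b)² = (2×0.109)² = 0.0475;  (½·δc/c)² = (0.5×0.00886)² = 1.96e-05;  (2·δq/q)² = (2×0.0375)² = 0.00562;  (3·δz/z)² = (3×0.0900)² = 0.0728;  (-2·δu/u)² = (-2×0.0872)² = 0.0304
δQ/Q = √(0.156) = 0.395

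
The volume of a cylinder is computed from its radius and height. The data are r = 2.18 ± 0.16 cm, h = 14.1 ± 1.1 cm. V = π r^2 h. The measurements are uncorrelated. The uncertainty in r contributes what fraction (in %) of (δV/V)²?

78.0%

(δV/V)² = (2·δr/r)² + (1·δh/h)²
  r term: (2×0.0734)² = 0.0215
  h term: (1×0.0780)² = 0.00609
Total = 0.0276. Share from r = 0.0215/0.0276 = 0.780.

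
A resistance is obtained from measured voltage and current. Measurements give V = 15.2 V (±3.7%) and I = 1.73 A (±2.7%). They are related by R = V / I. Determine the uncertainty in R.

For a monomial R ∝ V, I^-1, fractional errors add in quadrature:
  (1·δV/V)² = (1×0.0370)² = 0.00137;  (-1·δI/I)² = (-1×0.0270)² = 0.000729
δR/R = √(0.00210) = 0.0458
R = 8.79 Ω, so δR = 0.0458 × 8.79 = 0.402 Ω.

0.402 Ω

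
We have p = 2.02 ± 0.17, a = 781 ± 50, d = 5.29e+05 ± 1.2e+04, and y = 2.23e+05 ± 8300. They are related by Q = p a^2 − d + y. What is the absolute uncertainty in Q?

Let w = p·a^2 = 1.23e+06. δw/w = √((1·δp/p)² + (2·δa/a)²) = √(0.00708 + 0.0164) = 0.153, so δw = 1.89e+05.
Q = w − d + y: δQ = √(δw² + δd² + δy²) = √(3.56e+10 + 1.44e+08 + 6.89e+07) = 1.89e+05

1.89e+05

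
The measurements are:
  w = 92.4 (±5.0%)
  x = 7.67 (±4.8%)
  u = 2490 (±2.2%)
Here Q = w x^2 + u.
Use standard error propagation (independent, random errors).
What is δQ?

Let p = w·x^2 = 5440. δp/p = √((1·δw/w)² + (2·δx/x)²) = √(0.00250 + 0.00922) = 0.108, so δp = 588.
Q = p + u: δQ = √(δp² + δu²) = √(3.46e+05 + 3000) = 591

591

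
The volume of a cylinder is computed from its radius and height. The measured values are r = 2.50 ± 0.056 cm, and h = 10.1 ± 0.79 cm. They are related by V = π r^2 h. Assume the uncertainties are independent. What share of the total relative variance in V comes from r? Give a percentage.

24.7%

(δV/V)² = (2·δr/r)² + (1·δh/h)²
  r term: (2×0.0224)² = 0.00201
  h term: (1×0.0782)² = 0.00612
Total = 0.00813. Share from r = 0.00201/0.00813 = 0.247.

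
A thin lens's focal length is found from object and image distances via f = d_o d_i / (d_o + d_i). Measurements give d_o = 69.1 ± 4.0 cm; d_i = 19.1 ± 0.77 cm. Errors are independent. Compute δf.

0.508 cm

∂f/∂d_o = (d_i/(d_o+d_i))² = 0.0469;  ∂f/∂d_i = (d_o/(d_o+d_i))² = 0.614
δf = √((∂f/∂d_o · δd_o)² + (∂f/∂d_i · δd_i)²) = √(0.0352 + 0.223) = 0.508 cm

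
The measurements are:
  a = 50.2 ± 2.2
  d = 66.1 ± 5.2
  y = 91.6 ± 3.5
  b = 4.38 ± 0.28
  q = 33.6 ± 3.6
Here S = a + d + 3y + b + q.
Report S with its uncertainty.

Each term contributes (cᵢ δxᵢ)² to (δS)²:
  (δa)² = 4.84;  (δd)² = 27.0;  (3·δy)² = 110;  (δb)² = 0.0784;  (δq)² = 13.0
δS = √(155) = 12.5
S = 429.

429 ± 12.5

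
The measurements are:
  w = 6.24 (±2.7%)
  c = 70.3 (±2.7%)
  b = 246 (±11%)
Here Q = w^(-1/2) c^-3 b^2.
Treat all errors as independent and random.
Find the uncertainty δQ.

0.0164

Since Q is a product/quotient, work with relative uncertainties:
  (−½·δw/w)² = (-0.5×0.0270)² = 0.000182;  (-3·δc/c)² = (-3×0.0270)² = 0.00656;  (2·δb/b)² = (2×0.110)² = 0.0484
δQ/Q = √(0.0551) = 0.235
Q = 0.0697, so δQ = 0.235 × 0.0697 = 0.0164.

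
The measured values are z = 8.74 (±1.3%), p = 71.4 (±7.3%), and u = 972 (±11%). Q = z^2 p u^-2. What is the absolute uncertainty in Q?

0.00135

Each factor contributes (exponent × relative error)² to (δQ/Q)²:
  (2·δz/z)² = (2×0.0130)² = 0.000676;  (1·δp/p)² = (1×0.0730)² = 0.00533;  (-2·δu/u)² = (-2×0.110)² = 0.0484
δQ/Q = √(0.0544) = 0.233
Q = 0.00577, so δQ = 0.233 × 0.00577 = 0.00135.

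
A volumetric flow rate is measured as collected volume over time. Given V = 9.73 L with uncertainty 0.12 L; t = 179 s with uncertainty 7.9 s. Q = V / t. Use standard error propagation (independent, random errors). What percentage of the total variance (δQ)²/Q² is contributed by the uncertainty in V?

(δQ/Q)² = (1·δV/V)² + (-1·δt/t)²
  V term: (1×0.0123)² = 0.000152
  t term: (-1×0.0441)² = 0.00195
Total = 0.00210. Share from V = 0.000152/0.00210 = 0.0724.

7.24%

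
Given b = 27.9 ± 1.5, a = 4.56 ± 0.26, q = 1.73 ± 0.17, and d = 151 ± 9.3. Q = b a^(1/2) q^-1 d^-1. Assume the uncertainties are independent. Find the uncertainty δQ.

0.0299

Q is a product of powers, so relative uncertainties combine in quadrature:
  (1·δb/b)² = (1×0.0538)² = 0.00289;  (½·δa/a)² = (0.5×0.0570)² = 0.000813;  (-1·δq/q)² = (-1×0.0983)² = 0.00966;  (-1·δd/d)² = (-1×0.0616)² = 0.00379
δQ/Q = √(0.0172) = 0.131
Q = 0.228, so δQ = 0.131 × 0.228 = 0.0299.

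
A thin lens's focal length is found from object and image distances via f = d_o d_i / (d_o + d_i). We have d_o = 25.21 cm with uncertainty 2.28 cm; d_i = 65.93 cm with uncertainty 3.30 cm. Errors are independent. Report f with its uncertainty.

∂f/∂d_o = (d_i/(d_o+d_i))² = 0.523;  ∂f/∂d_i = (d_o/(d_o+d_i))² = 0.0765
δf = √((∂f/∂d_o · δd_o)² + (∂f/∂d_i · δd_i)²) = √(1.42 + 0.0638) = 1.22 cm
f = 18.24 cm.

18.24 ± 1.22 cm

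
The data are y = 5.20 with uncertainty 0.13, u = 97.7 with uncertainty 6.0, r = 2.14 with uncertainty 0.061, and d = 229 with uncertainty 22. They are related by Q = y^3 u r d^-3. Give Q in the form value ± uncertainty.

Products/powers → add relative errors in quadrature, weighted by exponent:
  (3·δy/y)² = (3×0.0250)² = 0.00563;  (1·δu/u)² = (1×0.0614)² = 0.00377;  (1·δr/r)² = (1×0.0285)² = 0.000813;  (-3·δd/d)² = (-3×0.0961)² = 0.0831
δQ/Q = √(0.0933) = 0.305
Q = 0.00245, so δQ = 0.305 × 0.00245 = 0.000748.

0.00245 ± 0.000748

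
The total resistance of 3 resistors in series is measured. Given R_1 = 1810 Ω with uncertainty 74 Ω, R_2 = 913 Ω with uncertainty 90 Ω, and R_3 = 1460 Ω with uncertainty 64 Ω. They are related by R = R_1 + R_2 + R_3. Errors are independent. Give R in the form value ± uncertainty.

R is a linear combination, so absolute uncertainties add in quadrature:
  (δR_1)² = 5480;  (δR_2)² = 8100;  (δR_3)² = 4100
δR = √(17700) = 133 Ω
R = 4180 Ω.

4180 ± 133 Ω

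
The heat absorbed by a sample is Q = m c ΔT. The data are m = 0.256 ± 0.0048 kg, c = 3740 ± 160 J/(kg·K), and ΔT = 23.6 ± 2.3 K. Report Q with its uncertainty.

22600 ± 2440 J

Relative error in a monomial: (δQ/Q)² = Σ (nᵢ · δxᵢ/xᵢ)².
  (1·δm/m)² = (1×0.0187)² = 0.000352;  (1·δc/c)² = (1×0.0428)² = 0.00183;  (1·δΔT/ΔT)² = (1×0.0975)² = 0.00950
δQ/Q = √(0.0117) = 0.108
Q = 22600 J, so δQ = 0.108 × 22600 = 2440 J.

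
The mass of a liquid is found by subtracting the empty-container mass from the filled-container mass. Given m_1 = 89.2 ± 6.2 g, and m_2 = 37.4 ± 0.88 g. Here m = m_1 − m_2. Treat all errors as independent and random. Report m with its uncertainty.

51.8 ± 6.26 g

m is a linear combination, so absolute uncertainties add in quadrature:
  (δm_1)² = 38.4;  (δm_2)² = 0.774
δm = √(39.2) = 6.26 g
m = 51.8 g.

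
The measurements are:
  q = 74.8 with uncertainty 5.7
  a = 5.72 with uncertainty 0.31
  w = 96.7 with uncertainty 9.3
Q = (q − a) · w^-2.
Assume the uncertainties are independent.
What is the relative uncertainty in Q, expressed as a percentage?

20.9%

Let u = q − a = 69.1. δu = √(δq² + δa²) = √(32.5 + 0.0961) = 5.71, so δu/u = 0.0826.
Q is then a monomial in u, w:
δQ/Q = √((δu/u)² + (-2·δw/w)²) = √(0.00683 + 0.0370) = 0.209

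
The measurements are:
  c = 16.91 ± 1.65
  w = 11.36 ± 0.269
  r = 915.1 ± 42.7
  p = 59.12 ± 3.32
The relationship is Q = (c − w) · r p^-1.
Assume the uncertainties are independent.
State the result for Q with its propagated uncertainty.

85.91 ± 26.6

Let u = c − w = 5.550. δu = √(δc² + δw²) = √(2.72 + 0.0724) = 1.67, so δu/u = 0.301.
Q is then a monomial in u, r, p:
δQ/Q = √((δu/u)² + (1·δr/r)² + (-1·δp/p)²) = √(0.0907 + 0.00218 + 0.00315) = 0.310
Q = 85.91, so δQ = 0.310 × 85.91 = 26.6.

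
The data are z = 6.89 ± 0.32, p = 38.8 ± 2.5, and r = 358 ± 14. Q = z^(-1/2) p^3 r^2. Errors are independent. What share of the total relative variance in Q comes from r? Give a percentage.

13.9%

(δQ/Q)² = (−½·δz/z)² + (3·δp/p)² + (2·δr/r)²
  z term: (-0.5×0.0464)² = 0.000539
  p term: (3×0.0644)² = 0.0374
  r term: (2×0.0391)² = 0.00612
Total = 0.0440. Share from r = 0.00612/0.0440 = 0.139.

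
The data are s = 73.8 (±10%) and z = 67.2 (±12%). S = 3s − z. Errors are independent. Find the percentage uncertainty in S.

15.3%

Sums and differences: (δS)² = Σ (cᵢ δxᵢ)².
  (3·δs)² = 490;  (δz)² = 65.0
δS = √(555) = 23.6
S = 154, so δS/S = 23.6/154 = 0.153.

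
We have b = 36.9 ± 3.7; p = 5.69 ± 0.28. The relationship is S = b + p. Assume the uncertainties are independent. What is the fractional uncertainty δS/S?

0.0871

S is a linear combination, so absolute uncertainties add in quadrature:
  (δb)² = 13.7;  (δp)² = 0.0784
δS = √(13.8) = 3.71
S = 42.6, so δS/S = 3.71/42.6 = 0.0871.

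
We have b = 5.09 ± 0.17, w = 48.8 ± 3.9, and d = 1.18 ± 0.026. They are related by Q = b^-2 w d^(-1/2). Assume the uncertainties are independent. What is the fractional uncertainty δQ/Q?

Products/powers → add relative errors in quadrature, weighted by exponent:
  (-2·δb/b)² = (-2×0.0334)² = 0.00446;  (1·δw/w)² = (1×0.0799)² = 0.00639;  (−½·δd/d)² = (-0.5×0.0220)² = 0.000121
δQ/Q = √(0.0110) = 0.105

0.105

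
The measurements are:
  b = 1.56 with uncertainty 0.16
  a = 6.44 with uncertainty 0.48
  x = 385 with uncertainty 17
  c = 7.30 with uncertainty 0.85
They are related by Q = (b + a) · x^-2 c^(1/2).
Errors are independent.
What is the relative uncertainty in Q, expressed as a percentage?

Let u = b + a = 8.00. δu = √(δb² + δa²) = √(0.0256 + 0.230) = 0.506, so δu/u = 0.0632.
Q is then a monomial in u, x, c:
δQ/Q = √((δu/u)² + (-2·δx/x)² + (½·δc/c)²) = √(0.00400 + 0.00780 + 0.00339) = 0.123

12.3%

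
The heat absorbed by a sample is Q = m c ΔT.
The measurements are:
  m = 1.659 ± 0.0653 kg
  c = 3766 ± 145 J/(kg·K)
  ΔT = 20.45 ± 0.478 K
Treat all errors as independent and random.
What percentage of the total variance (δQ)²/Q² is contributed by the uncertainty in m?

(δQ/Q)² = (1·δm/m)² + (1·δc/c)² + (1·δΔT/ΔT)²
  m term: (1×0.0394)² = 0.00155
  c term: (1×0.0385)² = 0.00148
  ΔT term: (1×0.0234)² = 0.000546
Total = 0.00358. Share from m = 0.00155/0.00358 = 0.433.

43.3%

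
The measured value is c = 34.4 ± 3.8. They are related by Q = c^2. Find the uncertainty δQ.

Products/powers → add relative errors in quadrature, weighted by exponent:
  (2·δc/c)² = (2×0.110)² = 0.0488
δQ/Q = √(0.0488) = 0.221
Q = 1180, so δQ = 0.221 × 1180 = 261.

261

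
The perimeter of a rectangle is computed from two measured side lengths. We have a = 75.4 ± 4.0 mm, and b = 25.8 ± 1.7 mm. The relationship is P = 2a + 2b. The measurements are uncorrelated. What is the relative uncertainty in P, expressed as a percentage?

4.29%

P is a linear combination, so absolute uncertainties add in quadrature:
  (2·δa)² = 64.0;  (2·δb)² = 11.6
δP = √(75.6) = 8.69 mm
P = 202 mm, so δP/P = 8.69/202 = 0.0429.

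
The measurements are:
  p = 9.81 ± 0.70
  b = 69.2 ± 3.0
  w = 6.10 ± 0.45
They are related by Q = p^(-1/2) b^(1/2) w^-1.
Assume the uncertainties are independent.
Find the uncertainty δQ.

0.0369

Q is a product of powers, so relative uncertainties combine in quadrature:
  (−½·δp/p)² = (-0.5×0.0714)² = 0.00127;  (½·δb/b)² = (0.5×0.0434)² = 0.000470;  (-1·δw/w)² = (-1×0.0738)² = 0.00544
δQ/Q = √(0.00718) = 0.0848
Q = 0.435, so δQ = 0.0848 × 0.435 = 0.0369.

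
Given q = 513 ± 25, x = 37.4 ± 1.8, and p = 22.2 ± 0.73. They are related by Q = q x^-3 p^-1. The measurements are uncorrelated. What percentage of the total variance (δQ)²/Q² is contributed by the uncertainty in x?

85.8%

(δQ/Q)² = (1·δq/q)² + (-3·δx/x)² + (-1·δp/p)²
  q term: (1×0.0487)² = 0.00237
  x term: (-3×0.0481)² = 0.0208
  p term: (-1×0.0329)² = 0.00108
Total = 0.0243. Share from x = 0.0208/0.0243 = 0.858.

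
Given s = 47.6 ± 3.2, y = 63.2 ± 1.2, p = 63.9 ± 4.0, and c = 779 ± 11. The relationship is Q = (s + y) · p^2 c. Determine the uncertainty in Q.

Let u = s + y = 111. δu = √(δs² + δy²) = √(10.2 + 1.44) = 3.42, so δu/u = 0.0308.
Q is then a monomial in u, p, c:
δQ/Q = √((δu/u)² + (2·δp/p)² + (1·δc/c)²) = √(0.000951 + 0.0157 + 0.000199) = 0.130
Q = 3.52e+08, so δQ = 0.130 × 3.52e+08 = 4.57e+07.

4.57e+07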